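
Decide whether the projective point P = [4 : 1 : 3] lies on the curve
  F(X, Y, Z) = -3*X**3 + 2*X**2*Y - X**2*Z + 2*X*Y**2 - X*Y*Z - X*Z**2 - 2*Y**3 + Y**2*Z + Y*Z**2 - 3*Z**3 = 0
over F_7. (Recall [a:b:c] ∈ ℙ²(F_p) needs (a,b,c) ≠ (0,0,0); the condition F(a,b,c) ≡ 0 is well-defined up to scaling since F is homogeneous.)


F(4,1,3) ≡ 3 (mod 7); P is NOT on the curve.

Evaluate F(4, 1, 3) term-by-term (mod 7).
  -3*X**3 ↦ -3·64·1·1 = -192
  2*X**2*Y ↦ 2·16·1·1 = 32
  -X**2*Z ↦ -1·16·1·3 = -48
  2*X*Y**2 ↦ 2·4·1·1 = 8
  -X*Y*Z ↦ -1·4·1·3 = -12
  -X*Z**2 ↦ -1·4·1·9 = -36
  -2*Y**3 ↦ -2·1·1·1 = -2
  Y**2*Z ↦ 1·1·1·3 = 3
  Y*Z**2 ↦ 1·1·1·9 = 9
  -3*Z**3 ↦ -3·1·1·27 = -81
Sum: F(4, 1, 3) = (-192) + (32) + (-48) + (8) + (-12) + (-36) + (-2) + (3) + (9) + (-81) = -319.
Reducing mod 7: -319 ≡ 3 (mod 7).
Since F(a, b, c) ≡ 3 ≠ 0 (mod 7), P does NOT lie on the curve.


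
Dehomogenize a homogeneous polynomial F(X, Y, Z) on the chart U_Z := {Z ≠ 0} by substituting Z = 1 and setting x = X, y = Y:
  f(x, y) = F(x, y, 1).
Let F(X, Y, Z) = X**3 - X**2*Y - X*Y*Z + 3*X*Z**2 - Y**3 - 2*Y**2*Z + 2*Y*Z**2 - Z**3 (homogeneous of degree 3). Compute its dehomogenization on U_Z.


f(x, y) = x**3 - x**2*y - x*y + 3*x - y**3 - 2*y**2 + 2*y - 1

On U_Z we set Z = 1. Each monomial c·X^i·Y^j·Z^k in F becomes c·x^i·y^j·1^k = c·x^i·y^j.
Substituting Z = 1: F(X, Y, 1) = x**3 - x**2*y - x*y + 3*x - y**3 - 2*y**2 + 2*y - 1.
Note: deg(f) ≤ deg(F) = 3; strict inequality happens when F is divisible by Z (lost terms).


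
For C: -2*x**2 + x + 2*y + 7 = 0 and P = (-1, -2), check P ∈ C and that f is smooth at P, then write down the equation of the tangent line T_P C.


Tangent line at P: 5*x + 2*y + 9 = 0.

Step 1: f(-1, -2) = 0, so P lies on C.
Step 2: partial derivatives
  f_x(x, y) = 1 - 4*x, f_y(x, y) = 2.
  f_x(P) = 5, f_y(P) = 2 (gradient nonzero, so P is smooth).
Step 3: tangent line at P: 5·(x − -1) + 2·(y − -2) = 0.
Expanding: 5*x + 2*y + 9 = 0.


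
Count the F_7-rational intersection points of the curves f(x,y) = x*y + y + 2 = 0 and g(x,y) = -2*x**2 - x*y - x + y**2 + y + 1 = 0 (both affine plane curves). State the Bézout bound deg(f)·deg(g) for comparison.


Common zeros: ∅; count = 0; Bézout bound = 4.

deg(f) = 2, deg(g) = 2, so Bézout bound = 4.
Scan x ∈ F_7. For each x, list the y ∈ F_7 with f(x, y) ≡ 0 and those with g(x, y) ≡ 0 (mod 7); the common zeros in that column are the intersection.
  x = 0: f ≡ 0 at y ∈ {5}; g ≡ 0 at y ∈ {2, 4}; common: ∅.
  x = 1: f ≡ 0 at y ∈ {6}; g ≡ 0 at y ∈ {3, 4}; common: ∅.
  x = 2: f ≡ 0 at y ∈ {4}; g ≡ 0 at y ∈ {2, 6}; common: ∅.
  x = 3: f ≡ 0 at y ∈ {3}; g ≡ 0 at y ∈ {1}; common: ∅.
  x = 4: f ≡ 0 at y ∈ {1}; g ≡ 0 at y ∈ {0, 3}; common: ∅.
  x = 5: f ≡ 0 at y ∈ {2}; g ≡ 0 at y ∈ {5, 6}; common: ∅.
  x = 6: f ≡ 0 at y ∈ ∅; g ≡ 0 at y ∈ {0, 5}; common: ∅.
Collecting: common zeros = ∅, so the count is 0.
Comparison with the Bézout bound: 0 ≤ 4 = deg(f)·deg(g), as expected for curves with no common component (the affine F_7-count falls short of the bound because intersections may lie at infinity, over extension fields, or carry multiplicity).


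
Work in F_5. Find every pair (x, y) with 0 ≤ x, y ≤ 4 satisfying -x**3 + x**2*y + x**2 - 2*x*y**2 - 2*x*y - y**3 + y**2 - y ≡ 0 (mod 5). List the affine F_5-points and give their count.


Affine F_5-points: {(0, 0), (1, 0), (2, 4), (4, 2)}; count = 4.

For each of the 25 pairs (x, y) ∈ F_5², evaluate f(x, y) mod 5. Record the zeros.
  x = 0: [0↦0, 1↦4, 2↦4, 3↦4, 4↦3]  zeros at y ∈ {0}
  x = 1: [0↦0, 1↦1, 2↦4, 3↦3, 4↦2]  zeros at y ∈ {0}
  x = 2: [0↦1, 1↦1, 2↦4, 3↦4, 4↦0]  zeros at y ∈ {4}
  x = 3: [0↦2, 1↦3, 2↦3, 3↦1, 4↦1]  zeros at y ∈ ∅
  x = 4: [0↦2, 1↦1, 2↦0, 3↦3, 4↦4]  zeros at y ∈ {2}
Collecting zeros: affine points = {(0, 0), (1, 0), (2, 4), (4, 2)}.
Total count |C(F_5)_aff| = 4.


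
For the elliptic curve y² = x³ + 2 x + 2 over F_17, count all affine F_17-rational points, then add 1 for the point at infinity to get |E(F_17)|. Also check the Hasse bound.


Affine points = {(0, 6), (0, 11), (3, 1), (3, 16), (5, 1), (5, 16), (6, 3), (6, 14), (7, 6), (7, 11), (9, 1), (9, 16), (10, 6), (10, 11), (13, 7), (13, 10), (16, 4), (16, 13)}; affine count = 18; |E(F_17)| = 19.

Discriminant check: Δ ∝ 4a³ + 27b² = 4·2³ + 27·2² = 4·8 + 27·4 ≡ 4 (mod 17). Nonzero ⇒ E is nonsingular.
For each x ∈ F_17, compute rhs = x³ + 2·x + 2 mod 17, then count y ∈ F_17 with y² ≡ rhs.
  x = 0: rhs = 2, matching y values: 6, 11 (2 points).
  x = 1: rhs = 5, matching y values: none (0 points).
  x = 2: rhs = 14, matching y values: none (0 points).
  x = 3: rhs = 1, matching y values: 1, 16 (2 points).
  x = 4: rhs = 6, matching y values: none (0 points).
  x = 5: rhs = 1, matching y values: 1, 16 (2 points).
  x = 6: rhs = 9, matching y values: 3, 14 (2 points).
  x = 7: rhs = 2, matching y values: 6, 11 (2 points).
  x = 8: rhs = 3, matching y values: none (0 points).
  x = 9: rhs = 1, matching y values: 1, 16 (2 points).
  x = 10: rhs = 2, matching y values: 6, 11 (2 points).
  x = 11: rhs = 12, matching y values: none (0 points).
  x = 12: rhs = 3, matching y values: none (0 points).
  x = 13: rhs = 15, matching y values: 7, 10 (2 points).
  x = 14: rhs = 3, matching y values: none (0 points).
  x = 15: rhs = 7, matching y values: none (0 points).
  x = 16: rhs = 16, matching y values: 4, 13 (2 points).
Total affine count: 18.
Full point count |E(F_17)| = 18 + 1 = 19.
Hasse bound: |19 − (17+1)| = |1| = 1 ≤ 2√17 ≈ 8.2462 ✓.


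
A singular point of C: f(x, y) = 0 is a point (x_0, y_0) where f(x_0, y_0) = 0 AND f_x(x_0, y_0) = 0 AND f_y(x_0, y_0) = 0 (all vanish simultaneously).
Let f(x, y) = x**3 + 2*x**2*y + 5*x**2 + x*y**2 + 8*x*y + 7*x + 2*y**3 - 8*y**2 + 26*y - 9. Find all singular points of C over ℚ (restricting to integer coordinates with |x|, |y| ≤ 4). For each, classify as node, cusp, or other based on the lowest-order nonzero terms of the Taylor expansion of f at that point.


Singular points: {(-3, 2)}; classification: cusp.

Compute partial derivatives:
  f_x = 3*x**2 + 4*x*y + 10*x + y**2 + 8*y + 7.
  f_y = 2*x**2 + 2*x*y + 8*x + 6*y**2 - 16*y + 26.
Scan x_0 ∈ {−4, ..., 4}. For each x_0, f_y(x_0, y) is a polynomial in y; find its integer roots y ∈ {−4, ..., 4}, then test f_x and f at those candidates.
  x = -4: f_y(-4, y) = 6*y**2 - 24*y + 26; no integer root y with |y| ≤ 4.
  x = -3: f_y(-3, y) = 6*y**2 - 22*y + 20; vanishes at y ∈ {2}. (-3, 2): f_x = 0, f = 0 — SINGULAR.
  x = -2: f_y(-2, y) = 6*y**2 - 20*y + 18; no integer root y with |y| ≤ 4.
  x = -1: f_y(-1, y) = 6*y**2 - 18*y + 20; no integer root y with |y| ≤ 4.
  x = 0: f_y(0, y) = 6*y**2 - 16*y + 26; no integer root y with |y| ≤ 4.
  x = 1: f_y(1, y) = 6*y**2 - 14*y + 36; no integer root y with |y| ≤ 4.
  x = 2: f_y(2, y) = 6*y**2 - 12*y + 50; no integer root y with |y| ≤ 4.
  x = 3: f_y(3, y) = 6*y**2 - 10*y + 68; no integer root y with |y| ≤ 4.
  x = 4: f_y(4, y) = 6*y**2 - 8*y + 90; no integer root y with |y| ≤ 4.
Only singular point on the grid: (-3, 2).
Classify: substitute x = -3 + u, y = 2 + v and expand: f = u**3 + 2*u**2*v + u*v**2 + 2*v**3 + v**2.
No constant or linear terms (consistent with a singular point). Quadratic part: v**2. Cubic part: u**3 + 2*u**2*v + u*v**2 + 2*v**3.
The quadratic part v**2 is a perfect square, so there is a single (double) tangent line v = 0, i.e. y = 2. Restricting the cubic part to that line (v = 0) leaves u**3 ≠ 0, so f is not divisible by v and the branch is v² ≈ -u**3 to lowest order — this is a cusp.
Classification: cusp.


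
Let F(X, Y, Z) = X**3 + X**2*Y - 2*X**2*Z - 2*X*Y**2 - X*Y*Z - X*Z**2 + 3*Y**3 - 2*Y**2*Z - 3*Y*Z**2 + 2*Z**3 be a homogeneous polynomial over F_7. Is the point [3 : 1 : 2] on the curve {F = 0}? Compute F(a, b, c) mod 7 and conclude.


F(3,1,2) ≡ 0 (mod 7); P is on the curve.

Evaluate F(3, 1, 2) term-by-term (mod 7).
  X**3 ↦ 1·27·1·1 = 27
  X**2*Y ↦ 1·9·1·1 = 9
  -2*X**2*Z ↦ -2·9·1·2 = -36
  -2*X*Y**2 ↦ -2·3·1·1 = -6
  -X*Y*Z ↦ -1·3·1·2 = -6
  -X*Z**2 ↦ -1·3·1·4 = -12
  3*Y**3 ↦ 3·1·1·1 = 3
  -2*Y**2*Z ↦ -2·1·1·2 = -4
  -3*Y*Z**2 ↦ -3·1·1·4 = -12
  2*Z**3 ↦ 2·1·1·8 = 16
Sum: F(3, 1, 2) = (27) + (9) + (-36) + (-6) + (-6) + (-12) + (3) + (-4) + (-12) + (16) = -21.
Reducing mod 7: -21 ≡ 0 (mod 7).
Since F(a, b, c) ≡ 0 (mod 7), P lies on the curve.


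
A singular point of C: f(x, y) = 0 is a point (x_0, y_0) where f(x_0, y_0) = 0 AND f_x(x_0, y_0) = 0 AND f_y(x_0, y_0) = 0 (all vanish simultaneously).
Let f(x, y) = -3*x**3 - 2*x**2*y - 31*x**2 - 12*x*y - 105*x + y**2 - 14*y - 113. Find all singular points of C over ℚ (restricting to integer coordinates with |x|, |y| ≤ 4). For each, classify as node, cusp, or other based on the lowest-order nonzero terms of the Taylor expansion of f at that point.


Singular points: {(-3, -2)}; classification: cusp.

Compute partial derivatives:
  f_x = -9*x**2 - 4*x*y - 62*x - 12*y - 105.
  f_y = -2*x**2 - 12*x + 2*y - 14.
Scan x_0 ∈ {−4, ..., 4}. For each x_0, f_y(x_0, y) is a polynomial in y; find its integer roots y ∈ {−4, ..., 4}, then test f_x and f at those candidates.
  x = -4: f_y(-4, y) = 2*y + 2; vanishes at y ∈ {-1}. (-4, -1): f_x = -5 ≠ 0.
  x = -3: f_y(-3, y) = 2*y + 4; vanishes at y ∈ {-2}. (-3, -2): f_x = 0, f = 0 — SINGULAR.
  x = -2: f_y(-2, y) = 2*y + 2; vanishes at y ∈ {-1}. (-2, -1): f_x = -13 ≠ 0.
  x = -1: f_y(-1, y) = 2*y - 4; vanishes at y ∈ {2}. (-1, 2): f_x = -68 ≠ 0.
  x = 0: f_y(0, y) = 2*y - 14; no integer root y with |y| ≤ 4.
  x = 1: f_y(1, y) = 2*y - 28; no integer root y with |y| ≤ 4.
  x = 2: f_y(2, y) = 2*y - 46; no integer root y with |y| ≤ 4.
  x = 3: f_y(3, y) = 2*y - 68; no integer root y with |y| ≤ 4.
  x = 4: f_y(4, y) = 2*y - 94; no integer root y with |y| ≤ 4.
Only singular point on the grid: (-3, -2).
Classify: substitute x = -3 + u, y = -2 + v and expand: f = -3*u**3 - 2*u**2*v + v**2.
No constant or linear terms (consistent with a singular point). Quadratic part: v**2. Cubic part: -3*u**3 - 2*u**2*v.
The quadratic part v**2 is a perfect square, so there is a single (double) tangent line v = 0, i.e. y = -2. Restricting the cubic part to that line (v = 0) leaves -3*u**3 ≠ 0, so f is not divisible by v and the branch is v² ≈ 3*u**3 to lowest order — this is a cusp.
Classification: cusp.


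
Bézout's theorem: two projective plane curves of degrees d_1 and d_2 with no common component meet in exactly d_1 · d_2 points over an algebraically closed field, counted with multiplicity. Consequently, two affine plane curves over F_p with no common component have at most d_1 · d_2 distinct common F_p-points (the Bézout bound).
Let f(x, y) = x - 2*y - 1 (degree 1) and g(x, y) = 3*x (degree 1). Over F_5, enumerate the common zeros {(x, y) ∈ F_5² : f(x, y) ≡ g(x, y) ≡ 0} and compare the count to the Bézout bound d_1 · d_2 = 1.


Common zeros: {(0, 2)}; count = 1; Bézout bound = 1.

deg(f) = 1, deg(g) = 1, so Bézout bound = 1.
Scan x ∈ F_5. For each x, list the y ∈ F_5 with f(x, y) ≡ 0 and those with g(x, y) ≡ 0 (mod 5); the common zeros in that column are the intersection.
  x = 0: f ≡ 0 at y ∈ {2}; g ≡ 0 at y ∈ {0, 1, 2, 3, 4}; common: {2}.
  x = 1: f ≡ 0 at y ∈ {0}; g ≡ 0 at y ∈ ∅; common: ∅.
  x = 2: f ≡ 0 at y ∈ {3}; g ≡ 0 at y ∈ ∅; common: ∅.
  x = 3: f ≡ 0 at y ∈ {1}; g ≡ 0 at y ∈ ∅; common: ∅.
  x = 4: f ≡ 0 at y ∈ {4}; g ≡ 0 at y ∈ ∅; common: ∅.
Collecting: common zeros = {(0, 2)}, so the count is 1.
Comparison with the Bézout bound: 1 ≤ 1 = deg(f)·deg(g), as expected for curves with no common component (the bound is attained).


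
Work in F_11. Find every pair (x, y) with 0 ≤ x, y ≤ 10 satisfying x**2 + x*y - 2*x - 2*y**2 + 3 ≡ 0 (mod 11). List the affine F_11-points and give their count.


Affine F_11-points: {(4, 0), (4, 2), (5, 9), (5, 10), (7, 2), (7, 7), (9, 0), (9, 10), (10, 7), (10, 9)}; count = 10.

For each of the 121 pairs (x, y) ∈ F_11², evaluate f(x, y) mod 11. Record the zeros.
  x = 0: [0↦3, 1↦1, 2↦6, 3↦7, 4↦4, 5↦8, 6↦8, 7↦4, 8↦7, 9↦6, 10↦1]  zeros at y ∈ ∅
  x = 1: [0↦2, 1↦1, 2↦7, 3↦9, 4↦7, 5↦1, 6↦2, 7↦10, 8↦3, 9↦3, 10↦10]  zeros at y ∈ ∅
  x = 2: [0↦3, 1↦3, 2↦10, 3↦2, 4↦1, 5↦7, 6↦9, 7↦7, 8↦1, 9↦2, 10↦10]  zeros at y ∈ ∅
  x = 3: [0↦6, 1↦7, 2↦4, 3↦8, 4↦8, 5↦4, 6↦7, 7↦6, 8↦1, 9↦3, 10↦1]  zeros at y ∈ ∅
  x = 4: [0↦0, 1↦2, 2↦0, 3↦5, 4↦6, 5↦3, 6↦7, 7↦7, 8↦3, 9↦6, 10↦5]  zeros at y ∈ {0, 2}
  x = 5: [0↦7, 1↦10, 2↦9, 3↦4, 4↦6, 5↦4, 6↦9, 7↦10, 8↦7, 9↦0, 10↦0]  zeros at y ∈ {9, 10}
  x = 6: [0↦5, 1↦9, 2↦9, 3↦5, 4↦8, 5↦7, 6↦2, 7↦4, 8↦2, 9↦7, 10↦8]  zeros at y ∈ ∅
  x = 7: [0↦5, 1↦10, 2↦0, 3↦8, 4↦1, 5↦1, 6↦8, 7↦0, 8↦10, 9↦5, 10↦7]  zeros at y ∈ {2, 7}
  x = 8: [0↦7, 1↦2, 2↦4, 3↦2, 4↦7, 5↦8, 6↦5, 7↦9, 8↦9, 9↦5, 10↦8]  zeros at y ∈ ∅
  x = 9: [0↦0, 1↦7, 2↦10, 3↦9, 4↦4, 5↦6, 6↦4, 7↦9, 8↦10, 9↦7, 10↦0]  zeros at y ∈ {0, 10}
  x = 10: [0↦6, 1↦3, 2↦7, 3↦7, 4↦3, 5↦6, 6↦5, 7↦0, 8↦2, 9↦0, 10↦5]  zeros at y ∈ {7, 9}
Collecting zeros: affine points = {(4, 0), (4, 2), (5, 9), (5, 10), (7, 2), (7, 7), (9, 0), (9, 10), (10, 7), (10, 9)}.
Total count |C(F_11)_aff| = 10.


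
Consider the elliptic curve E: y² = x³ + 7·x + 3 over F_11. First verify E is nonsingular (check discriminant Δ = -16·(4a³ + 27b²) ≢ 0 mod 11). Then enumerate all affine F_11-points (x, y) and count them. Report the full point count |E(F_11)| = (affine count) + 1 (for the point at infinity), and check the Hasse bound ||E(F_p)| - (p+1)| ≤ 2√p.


Affine points = {(0, 5), (0, 6), (1, 0), (2, 5), (2, 6), (5, 3), (5, 8), (9, 5), (9, 6)}; affine count = 9; |E(F_11)| = 10.

Discriminant check: Δ ∝ 4a³ + 27b² = 4·7³ + 27·3² = 4·343 + 27·9 ≡ 9 (mod 11). Nonzero ⇒ E is nonsingular.
For each x ∈ F_11, compute rhs = x³ + 7·x + 3 mod 11, then count y ∈ F_11 with y² ≡ rhs.
  x = 0: rhs = 3, matching y values: 5, 6 (2 points).
  x = 1: rhs = 0, matching y values: 0 (1 points).
  x = 2: rhs = 3, matching y values: 5, 6 (2 points).
  x = 3: rhs = 7, matching y values: none (0 points).
  x = 4: rhs = 7, matching y values: none (0 points).
  x = 5: rhs = 9, matching y values: 3, 8 (2 points).
  x = 6: rhs = 8, matching y values: none (0 points).
  x = 7: rhs = 10, matching y values: none (0 points).
  x = 8: rhs = 10, matching y values: none (0 points).
  x = 9: rhs = 3, matching y values: 5, 6 (2 points).
  x = 10: rhs = 6, matching y values: none (0 points).
Total affine count: 9.
Full point count |E(F_11)| = 9 + 1 = 10.
Hasse bound: |10 − (11+1)| = |-2| = 2 ≤ 2√11 ≈ 6.6332 ✓.


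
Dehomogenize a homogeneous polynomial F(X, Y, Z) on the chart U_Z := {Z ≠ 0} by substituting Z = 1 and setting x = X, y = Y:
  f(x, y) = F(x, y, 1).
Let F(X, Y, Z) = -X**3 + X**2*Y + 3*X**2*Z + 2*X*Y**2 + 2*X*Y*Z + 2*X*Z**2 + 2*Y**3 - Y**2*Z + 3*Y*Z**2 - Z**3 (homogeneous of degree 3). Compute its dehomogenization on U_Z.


f(x, y) = -x**3 + x**2*y + 3*x**2 + 2*x*y**2 + 2*x*y + 2*x + 2*y**3 - y**2 + 3*y - 1

On U_Z we set Z = 1. Each monomial c·X^i·Y^j·Z^k in F becomes c·x^i·y^j·1^k = c·x^i·y^j.
Substituting Z = 1: F(X, Y, 1) = -x**3 + x**2*y + 3*x**2 + 2*x*y**2 + 2*x*y + 2*x + 2*y**3 - y**2 + 3*y - 1.
Note: deg(f) ≤ deg(F) = 3; strict inequality happens when F is divisible by Z (lost terms).


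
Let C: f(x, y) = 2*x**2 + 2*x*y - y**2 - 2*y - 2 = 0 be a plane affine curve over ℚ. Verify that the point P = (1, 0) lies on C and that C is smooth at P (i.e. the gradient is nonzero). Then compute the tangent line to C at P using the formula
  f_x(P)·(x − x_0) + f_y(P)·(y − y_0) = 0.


Tangent line at P: 4*x - 4 = 0.

Step 1: f(1, 0) = 0, so P lies on C.
Step 2: partial derivatives
  f_x(x, y) = 4*x + 2*y, f_y(x, y) = 2*x - 2*y - 2.
  f_x(P) = 4, f_y(P) = 0 (gradient nonzero, so P is smooth).
Step 3: tangent line at P: 4·(x − 1) + 0·(y − 0) = 0.
Expanding: 4*x - 4 = 0.


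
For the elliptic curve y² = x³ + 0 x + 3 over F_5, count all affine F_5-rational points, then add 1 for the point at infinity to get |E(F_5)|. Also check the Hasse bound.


Affine points = {(1, 2), (1, 3), (2, 1), (2, 4), (3, 0)}; affine count = 5; |E(F_5)| = 6.

Discriminant check: Δ ∝ 4a³ + 27b² = 4·0³ + 27·3² = 4·0 + 27·9 ≡ 3 (mod 5). Nonzero ⇒ E is nonsingular.
For each x ∈ F_5, compute rhs = x³ + 0·x + 3 mod 5, then count y ∈ F_5 with y² ≡ rhs.
  x = 0: rhs = 3, matching y values: none (0 points).
  x = 1: rhs = 4, matching y values: 2, 3 (2 points).
  x = 2: rhs = 1, matching y values: 1, 4 (2 points).
  x = 3: rhs = 0, matching y values: 0 (1 points).
  x = 4: rhs = 2, matching y values: none (0 points).
Total affine count: 5.
Full point count |E(F_5)| = 5 + 1 = 6.
Hasse bound: |6 − (5+1)| = |0| = 0 ≤ 2√5 ≈ 4.4721 ✓.


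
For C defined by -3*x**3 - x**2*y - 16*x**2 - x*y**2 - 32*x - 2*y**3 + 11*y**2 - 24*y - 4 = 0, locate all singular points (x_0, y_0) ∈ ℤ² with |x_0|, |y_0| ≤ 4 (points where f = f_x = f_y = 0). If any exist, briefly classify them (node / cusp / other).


Singular points: {(-2, 2)}; classification: cusp.

Compute partial derivatives:
  f_x = -9*x**2 - 2*x*y - 32*x - y**2 - 32.
  f_y = -x**2 - 2*x*y - 6*y**2 + 22*y - 24.
Scan x_0 ∈ {−4, ..., 4}. For each x_0, f_y(x_0, y) is a polynomial in y; find its integer roots y ∈ {−4, ..., 4}, then test f_x and f at those candidates.
  x = -4: f_y(-4, y) = -6*y**2 + 30*y - 40; no integer root y with |y| ≤ 4.
  x = -3: f_y(-3, y) = -6*y**2 + 28*y - 33; no integer root y with |y| ≤ 4.
  x = -2: f_y(-2, y) = -6*y**2 + 26*y - 28; vanishes at y ∈ {2}. (-2, 2): f_x = 0, f = 0 — SINGULAR.
  x = -1: f_y(-1, y) = -6*y**2 + 24*y - 25; no integer root y with |y| ≤ 4.
  x = 0: f_y(0, y) = -6*y**2 + 22*y - 24; no integer root y with |y| ≤ 4.
  x = 1: f_y(1, y) = -6*y**2 + 20*y - 25; no integer root y with |y| ≤ 4.
  x = 2: f_y(2, y) = -6*y**2 + 18*y - 28; no integer root y with |y| ≤ 4.
  x = 3: f_y(3, y) = -6*y**2 + 16*y - 33; no integer root y with |y| ≤ 4.
  x = 4: f_y(4, y) = -6*y**2 + 14*y - 40; no integer root y with |y| ≤ 4.
Only singular point on the grid: (-2, 2).
Classify: substitute x = -2 + u, y = 2 + v and expand: f = -3*u**3 - u**2*v - u*v**2 - 2*v**3 + v**2.
No constant or linear terms (consistent with a singular point). Quadratic part: v**2. Cubic part: -3*u**3 - u**2*v - u*v**2 - 2*v**3.
The quadratic part v**2 is a perfect square, so there is a single (double) tangent line v = 0, i.e. y = 2. Restricting the cubic part to that line (v = 0) leaves -3*u**3 ≠ 0, so f is not divisible by v and the branch is v² ≈ 3*u**3 to lowest order — this is a cusp.
Classification: cusp.


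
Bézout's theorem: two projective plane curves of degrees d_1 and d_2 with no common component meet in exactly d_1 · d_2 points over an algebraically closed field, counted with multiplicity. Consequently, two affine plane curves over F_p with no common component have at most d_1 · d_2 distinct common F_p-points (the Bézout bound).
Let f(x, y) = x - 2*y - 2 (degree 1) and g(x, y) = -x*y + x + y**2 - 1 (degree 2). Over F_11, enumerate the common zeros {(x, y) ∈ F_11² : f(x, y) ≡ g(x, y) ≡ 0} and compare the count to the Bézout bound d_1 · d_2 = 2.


Common zeros: {(0, 10), (4, 1)}; count = 2; Bézout bound = 2.

deg(f) = 1, deg(g) = 2, so Bézout bound = 2.
Scan x ∈ F_11. For each x, list the y ∈ F_11 with f(x, y) ≡ 0 and those with g(x, y) ≡ 0 (mod 11); the common zeros in that column are the intersection.
  x = 0: f ≡ 0 at y ∈ {10}; g ≡ 0 at y ∈ {1, 10}; common: {10}.
  x = 1: f ≡ 0 at y ∈ {5}; g ≡ 0 at y ∈ {0, 1}; common: ∅.
  x = 2: f ≡ 0 at y ∈ {0}; g ≡ 0 at y ∈ {1}; common: ∅.
  x = 3: f ≡ 0 at y ∈ {6}; g ≡ 0 at y ∈ {1, 2}; common: ∅.
  x = 4: f ≡ 0 at y ∈ {1}; g ≡ 0 at y ∈ {1, 3}; common: {1}.
  x = 5: f ≡ 0 at y ∈ {7}; g ≡ 0 at y ∈ {1, 4}; common: ∅.
  x = 6: f ≡ 0 at y ∈ {2}; g ≡ 0 at y ∈ {1, 5}; common: ∅.
  x = 7: f ≡ 0 at y ∈ {8}; g ≡ 0 at y ∈ {1, 6}; common: ∅.
  x = 8: f ≡ 0 at y ∈ {3}; g ≡ 0 at y ∈ {1, 7}; common: ∅.
  x = 9: f ≡ 0 at y ∈ {9}; g ≡ 0 at y ∈ {1, 8}; common: ∅.
  x = 10: f ≡ 0 at y ∈ {4}; g ≡ 0 at y ∈ {1, 9}; common: ∅.
Collecting: common zeros = {(0, 10), (4, 1)}, so the count is 2.
Comparison with the Bézout bound: 2 ≤ 2 = deg(f)·deg(g), as expected for curves with no common component (the bound is attained).


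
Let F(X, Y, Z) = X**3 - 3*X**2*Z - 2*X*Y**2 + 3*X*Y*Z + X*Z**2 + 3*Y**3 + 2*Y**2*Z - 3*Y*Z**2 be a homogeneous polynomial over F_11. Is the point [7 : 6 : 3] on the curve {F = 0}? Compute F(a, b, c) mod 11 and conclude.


F(7,6,3) ≡ 2 (mod 11); P is NOT on the curve.

Evaluate F(7, 6, 3) term-by-term (mod 11).
  X**3 ↦ 1·343·1·1 = 343
  -3*X**2*Z ↦ -3·49·1·3 = -441
  -2*X*Y**2 ↦ -2·7·36·1 = -504
  3*X*Y*Z ↦ 3·7·6·3 = 378
  X*Z**2 ↦ 1·7·1·9 = 63
  3*Y**3 ↦ 3·1·216·1 = 648
  2*Y**2*Z ↦ 2·1·36·3 = 216
  -3*Y*Z**2 ↦ -3·1·6·9 = -162
Sum: F(7, 6, 3) = (343) + (-441) + (-504) + (378) + (63) + (648) + (216) + (-162) = 541.
Reducing mod 11: 541 ≡ 2 (mod 11).
Since F(a, b, c) ≡ 2 ≠ 0 (mod 11), P does NOT lie on the curve.


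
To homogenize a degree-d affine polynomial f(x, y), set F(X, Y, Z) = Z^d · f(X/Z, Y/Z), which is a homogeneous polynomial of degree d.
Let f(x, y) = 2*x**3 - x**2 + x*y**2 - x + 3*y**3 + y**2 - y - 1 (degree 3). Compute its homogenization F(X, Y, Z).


F(X, Y, Z) = 2*X**3 - X**2*Z + X*Y**2 - X*Z**2 + 3*Y**3 + Y**2*Z - Y*Z**2 - Z**3

deg(f) = 3.
Substitute x = X/Z, y = Y/Z into f, then multiply by Z^3.
  monomial 2·x^3·y^0 ↦ 2·X^3·Y^0·Z^0.
  monomial -1·x^2·y^0 ↦ -1·X^2·Y^0·Z^1.
  monomial 1·x^1·y^2 ↦ 1·X^1·Y^2·Z^0.
  monomial -1·x^1·y^0 ↦ -1·X^1·Y^0·Z^2.
  monomial 3·x^0·y^3 ↦ 3·X^0·Y^3·Z^0.
  monomial 1·x^0·y^2 ↦ 1·X^0·Y^2·Z^1.
  monomial -1·x^0·y^1 ↦ -1·X^0·Y^1·Z^2.
  monomial -1·x^0·y^0 ↦ -1·X^0·Y^0·Z^3.
Collecting: F(X, Y, Z) = 2*X**3 - X**2*Z + X*Y**2 - X*Z**2 + 3*Y**3 + Y**2*Z - Y*Z**2 - Z**3.


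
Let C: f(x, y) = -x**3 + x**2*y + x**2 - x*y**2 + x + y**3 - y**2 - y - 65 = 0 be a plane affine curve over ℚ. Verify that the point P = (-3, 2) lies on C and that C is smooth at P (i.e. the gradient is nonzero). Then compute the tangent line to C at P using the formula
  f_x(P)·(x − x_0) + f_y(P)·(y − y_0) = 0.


Tangent line at P: -48*x + 28*y - 200 = 0.

Step 1: f(-3, 2) = 0, so P lies on C.
Step 2: partial derivatives
  f_x(x, y) = -3*x**2 + 2*x*y + 2*x - y**2 + 1, f_y(x, y) = x**2 - 2*x*y + 3*y**2 - 2*y - 1.
  f_x(P) = -48, f_y(P) = 28 (gradient nonzero, so P is smooth).
Step 3: tangent line at P: -48·(x − -3) + 28·(y − 2) = 0.
Expanding: -48*x + 28*y - 200 = 0.


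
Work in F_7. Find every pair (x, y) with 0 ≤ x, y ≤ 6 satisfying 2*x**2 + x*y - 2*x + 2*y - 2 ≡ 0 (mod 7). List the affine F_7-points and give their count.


Affine F_7-points: {(0, 1), (1, 3), (2, 3), (3, 5), (4, 1), (6, 5)}; count = 6.

For each of the 49 pairs (x, y) ∈ F_7², evaluate f(x, y) mod 7. Record the zeros.
  x = 0: [0↦5, 1↦0, 2↦2, 3↦4, 4↦6, 5↦1, 6↦3]  zeros at y ∈ {1}
  x = 1: [0↦5, 1↦1, 2↦4, 3↦0, 4↦3, 5↦6, 6↦2]  zeros at y ∈ {3}
  x = 2: [0↦2, 1↦6, 2↦3, 3↦0, 4↦4, 5↦1, 6↦5]  zeros at y ∈ {3}
  x = 3: [0↦3, 1↦1, 2↦6, 3↦4, 4↦2, 5↦0, 6↦5]  zeros at y ∈ {5}
  x = 4: [0↦1, 1↦0, 2↦6, 3↦5, 4↦4, 5↦3, 6↦2]  zeros at y ∈ {1}
  x = 5: [0↦3, 1↦3, 2↦3, 3↦3, 4↦3, 5↦3, 6↦3]  zeros at y ∈ ∅
  x = 6: [0↦2, 1↦3, 2↦4, 3↦5, 4↦6, 5↦0, 6↦1]  zeros at y ∈ {5}
Collecting zeros: affine points = {(0, 1), (1, 3), (2, 3), (3, 5), (4, 1), (6, 5)}.
Total count |C(F_7)_aff| = 6.


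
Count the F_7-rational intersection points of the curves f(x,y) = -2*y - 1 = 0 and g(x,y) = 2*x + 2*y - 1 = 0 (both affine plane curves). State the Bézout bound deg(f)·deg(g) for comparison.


Common zeros: {(1, 3)}; count = 1; Bézout bound = 1.

deg(f) = 1, deg(g) = 1, so Bézout bound = 1.
Scan x ∈ F_7. For each x, list the y ∈ F_7 with f(x, y) ≡ 0 and those with g(x, y) ≡ 0 (mod 7); the common zeros in that column are the intersection.
  x = 0: f ≡ 0 at y ∈ {3}; g ≡ 0 at y ∈ {4}; common: ∅.
  x = 1: f ≡ 0 at y ∈ {3}; g ≡ 0 at y ∈ {3}; common: {3}.
  x = 2: f ≡ 0 at y ∈ {3}; g ≡ 0 at y ∈ {2}; common: ∅.
  x = 3: f ≡ 0 at y ∈ {3}; g ≡ 0 at y ∈ {1}; common: ∅.
  x = 4: f ≡ 0 at y ∈ {3}; g ≡ 0 at y ∈ {0}; common: ∅.
  x = 5: f ≡ 0 at y ∈ {3}; g ≡ 0 at y ∈ {6}; common: ∅.
  x = 6: f ≡ 0 at y ∈ {3}; g ≡ 0 at y ∈ {5}; common: ∅.
Collecting: common zeros = {(1, 3)}, so the count is 1.
Comparison with the Bézout bound: 1 ≤ 1 = deg(f)·deg(g), as expected for curves with no common component (the bound is attained).


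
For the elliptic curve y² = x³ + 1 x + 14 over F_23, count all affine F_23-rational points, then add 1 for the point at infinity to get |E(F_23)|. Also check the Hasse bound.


Affine points = {(1, 4), (1, 19), (2, 1), (2, 22), (4, 6), (4, 17), (5, 11), (5, 12), (6, 11), (6, 12), (9, 4), (9, 19), (10, 9), (10, 14), (12, 11), (12, 12), (13, 4), (13, 19), (14, 9), (14, 14), (15, 0), (16, 3), (16, 20), (21, 2), (21, 21), (22, 9), (22, 14)}; affine count = 27; |E(F_23)| = 28.

Discriminant check: Δ ∝ 4a³ + 27b² = 4·1³ + 27·14² = 4·1 + 27·196 ≡ 6 (mod 23). Nonzero ⇒ E is nonsingular.
For each x ∈ F_23, compute rhs = x³ + 1·x + 14 mod 23, then count y ∈ F_23 with y² ≡ rhs.
  x = 0: rhs = 14, matching y values: none (0 points).
  x = 1: rhs = 16, matching y values: 4, 19 (2 points).
  x = 2: rhs = 1, matching y values: 1, 22 (2 points).
  x = 3: rhs = 21, matching y values: none (0 points).
  x = 4: rhs = 13, matching y values: 6, 17 (2 points).
  x = 5: rhs = 6, matching y values: 11, 12 (2 points).
  x = 6: rhs = 6, matching y values: 11, 12 (2 points).
  x = 7: rhs = 19, matching y values: none (0 points).
  x = 8: rhs = 5, matching y values: none (0 points).
  x = 9: rhs = 16, matching y values: 4, 19 (2 points).
  x = 10: rhs = 12, matching y values: 9, 14 (2 points).
  x = 11: rhs = 22, matching y values: none (0 points).
  x = 12: rhs = 6, matching y values: 11, 12 (2 points).
  x = 13: rhs = 16, matching y values: 4, 19 (2 points).
  x = 14: rhs = 12, matching y values: 9, 14 (2 points).
  x = 15: rhs = 0, matching y values: 0 (1 points).
  x = 16: rhs = 9, matching y values: 3, 20 (2 points).
  x = 17: rhs = 22, matching y values: none (0 points).
  x = 18: rhs = 22, matching y values: none (0 points).
  x = 19: rhs = 15, matching y values: none (0 points).
  x = 20: rhs = 7, matching y values: none (0 points).
  x = 21: rhs = 4, matching y values: 2, 21 (2 points).
  x = 22: rhs = 12, matching y values: 9, 14 (2 points).
Total affine count: 27.
Full point count |E(F_23)| = 27 + 1 = 28.
Hasse bound: |28 − (23+1)| = |4| = 4 ≤ 2√23 ≈ 9.5917 ✓.


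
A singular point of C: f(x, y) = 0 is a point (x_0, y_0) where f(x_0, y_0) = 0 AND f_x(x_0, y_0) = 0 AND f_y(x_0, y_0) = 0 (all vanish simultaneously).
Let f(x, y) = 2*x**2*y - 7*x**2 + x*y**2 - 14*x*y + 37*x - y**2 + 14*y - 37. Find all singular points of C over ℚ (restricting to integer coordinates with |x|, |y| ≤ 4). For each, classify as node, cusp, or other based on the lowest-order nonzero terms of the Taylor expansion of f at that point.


Singular points: {(2, 3)}; classification: node.

Compute partial derivatives:
  f_x = 4*x*y - 14*x + y**2 - 14*y + 37.
  f_y = 2*x**2 + 2*x*y - 14*x - 2*y + 14.
Scan x_0 ∈ {−4, ..., 4}. For each x_0, f_y(x_0, y) is a polynomial in y; find its integer roots y ∈ {−4, ..., 4}, then test f_x and f at those candidates.
  x = -4: f_y(-4, y) = 102 - 10*y; no integer root y with |y| ≤ 4.
  x = -3: f_y(-3, y) = 74 - 8*y; no integer root y with |y| ≤ 4.
  x = -2: f_y(-2, y) = 50 - 6*y; no integer root y with |y| ≤ 4.
  x = -1: f_y(-1, y) = 30 - 4*y; no integer root y with |y| ≤ 4.
  x = 0: f_y(0, y) = 14 - 2*y; no integer root y with |y| ≤ 4.
  x = 1: f_y(1, y) = 2; no integer root y with |y| ≤ 4.
  x = 2: f_y(2, y) = 2*y - 6; vanishes at y ∈ {3}. (2, 3): f_x = 0, f = 0 — SINGULAR.
  x = 3: f_y(3, y) = 4*y - 10; no integer root y with |y| ≤ 4.
  x = 4: f_y(4, y) = 6*y - 10; no integer root y with |y| ≤ 4.
Only singular point on the grid: (2, 3).
Classify: substitute x = 2 + u, y = 3 + v and expand: f = 2*u**2*v - u**2 + u*v**2 + v**2.
No constant or linear terms (consistent with a singular point). Quadratic part: -u**2 + v**2. Cubic part: 2*u**2*v + u*v**2.
The quadratic part v**2 - u**2 = (v − u)(v + u) splits into two distinct linear factors, so there are two distinct tangent lines y − 3 = ±(x − 2) — this is a node (ordinary double point).
Classification: node.


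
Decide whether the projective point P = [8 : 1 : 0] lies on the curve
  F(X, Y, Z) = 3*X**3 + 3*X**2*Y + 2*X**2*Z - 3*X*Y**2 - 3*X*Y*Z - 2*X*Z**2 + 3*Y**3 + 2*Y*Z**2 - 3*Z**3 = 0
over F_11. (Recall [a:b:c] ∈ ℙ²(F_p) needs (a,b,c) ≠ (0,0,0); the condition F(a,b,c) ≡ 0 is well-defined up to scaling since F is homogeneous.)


F(8,1,0) ≡ 2 (mod 11); P is NOT on the curve.

Evaluate F(8, 1, 0) term-by-term (mod 11).
  3*X**3 ↦ 3·512·1·1 = 1536
  3*X**2*Y ↦ 3·64·1·1 = 192
  2*X**2*Z ↦ 2·64·1·0 = 0
  -3*X*Y**2 ↦ -3·8·1·1 = -24
  -3*X*Y*Z ↦ -3·8·1·0 = 0
  -2*X*Z**2 ↦ -2·8·1·0 = 0
  3*Y**3 ↦ 3·1·1·1 = 3
  2*Y*Z**2 ↦ 2·1·1·0 = 0
  -3*Z**3 ↦ -3·1·1·0 = 0
Sum: F(8, 1, 0) = (1536) + (192) + (0) + (-24) + (0) + (0) + (3) + (0) + (0) = 1707.
Reducing mod 11: 1707 ≡ 2 (mod 11).
Since F(a, b, c) ≡ 2 ≠ 0 (mod 11), P does NOT lie on the curve.


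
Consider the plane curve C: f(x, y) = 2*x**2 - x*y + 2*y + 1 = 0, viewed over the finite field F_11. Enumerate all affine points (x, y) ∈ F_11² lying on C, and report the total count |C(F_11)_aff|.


Affine F_11-points: {(0, 5), (1, 8), (3, 8), (4, 0), (5, 6), (6, 10), (7, 0), (8, 5), (9, 6), (10, 10)}; count = 10.

For each of the 121 pairs (x, y) ∈ F_11², evaluate f(x, y) mod 11. Record the zeros.
  x = 0: [0↦1, 1↦3, 2↦5, 3↦7, 4↦9, 5↦0, 6↦2, 7↦4, 8↦6, 9↦8, 10↦10]  zeros at y ∈ {5}
  x = 1: [0↦3, 1↦4, 2↦5, 3↦6, 4↦7, 5↦8, 6↦9, 7↦10, 8↦0, 9↦1, 10↦2]  zeros at y ∈ {8}
  x = 2: [0↦9, 1↦9, 2↦9, 3↦9, 4↦9, 5↦9, 6↦9, 7↦9, 8↦9, 9↦9, 10↦9]  zeros at y ∈ ∅
  x = 3: [0↦8, 1↦7, 2↦6, 3↦5, 4↦4, 5↦3, 6↦2, 7↦1, 8↦0, 9↦10, 10↦9]  zeros at y ∈ {8}
  x = 4: [0↦0, 1↦9, 2↦7, 3↦5, 4↦3, 5↦1, 6↦10, 7↦8, 8↦6, 9↦4, 10↦2]  zeros at y ∈ {0}
  x = 5: [0↦7, 1↦4, 2↦1, 3↦9, 4↦6, 5↦3, 6↦0, 7↦8, 8↦5, 9↦2, 10↦10]  zeros at y ∈ {6}
  x = 6: [0↦7, 1↦3, 2↦10, 3↦6, 4↦2, 5↦9, 6↦5, 7↦1, 8↦8, 9↦4, 10↦0]  zeros at y ∈ {10}
  x = 7: [0↦0, 1↦6, 2↦1, 3↦7, 4↦2, 5↦8, 6↦3, 7↦9, 8↦4, 9↦10, 10↦5]  zeros at y ∈ {0}
  x = 8: [0↦8, 1↦2, 2↦7, 3↦1, 4↦6, 5↦0, 6↦5, 7↦10, 8↦4, 9↦9, 10↦3]  zeros at y ∈ {5}
  x = 9: [0↦9, 1↦2, 2↦6, 3↦10, 4↦3, 5↦7, 6↦0, 7↦4, 8↦8, 9↦1, 10↦5]  zeros at y ∈ {6}
  x = 10: [0↦3, 1↦6, 2↦9, 3↦1, 4↦4, 5↦7, 6↦10, 7↦2, 8↦5, 9↦8, 10↦0]  zeros at y ∈ {10}
Collecting zeros: affine points = {(0, 5), (1, 8), (3, 8), (4, 0), (5, 6), (6, 10), (7, 0), (8, 5), (9, 6), (10, 10)}.
Total count |C(F_11)_aff| = 10.


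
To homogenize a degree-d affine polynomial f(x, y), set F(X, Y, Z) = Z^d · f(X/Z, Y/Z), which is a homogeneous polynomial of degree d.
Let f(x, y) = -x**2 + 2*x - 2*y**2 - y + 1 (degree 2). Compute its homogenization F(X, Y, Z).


F(X, Y, Z) = -X**2 + 2*X*Z - 2*Y**2 - Y*Z + Z**2

deg(f) = 2.
Substitute x = X/Z, y = Y/Z into f, then multiply by Z^2.
  monomial -1·x^2·y^0 ↦ -1·X^2·Y^0·Z^0.
  monomial 2·x^1·y^0 ↦ 2·X^1·Y^0·Z^1.
  monomial -2·x^0·y^2 ↦ -2·X^0·Y^2·Z^0.
  monomial -1·x^0·y^1 ↦ -1·X^0·Y^1·Z^1.
  monomial 1·x^0·y^0 ↦ 1·X^0·Y^0·Z^2.
Collecting: F(X, Y, Z) = -X**2 + 2*X*Z - 2*Y**2 - Y*Z + Z**2.


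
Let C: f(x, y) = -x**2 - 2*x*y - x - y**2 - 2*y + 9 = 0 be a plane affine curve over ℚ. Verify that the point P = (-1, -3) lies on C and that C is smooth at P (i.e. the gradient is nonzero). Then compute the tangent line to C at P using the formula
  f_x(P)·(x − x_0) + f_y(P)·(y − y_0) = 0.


Tangent line at P: 7*x + 6*y + 25 = 0.

Step 1: f(-1, -3) = 0, so P lies on C.
Step 2: partial derivatives
  f_x(x, y) = -2*x - 2*y - 1, f_y(x, y) = -2*x - 2*y - 2.
  f_x(P) = 7, f_y(P) = 6 (gradient nonzero, so P is smooth).
Step 3: tangent line at P: 7·(x − -1) + 6·(y − -3) = 0.
Expanding: 7*x + 6*y + 25 = 0.


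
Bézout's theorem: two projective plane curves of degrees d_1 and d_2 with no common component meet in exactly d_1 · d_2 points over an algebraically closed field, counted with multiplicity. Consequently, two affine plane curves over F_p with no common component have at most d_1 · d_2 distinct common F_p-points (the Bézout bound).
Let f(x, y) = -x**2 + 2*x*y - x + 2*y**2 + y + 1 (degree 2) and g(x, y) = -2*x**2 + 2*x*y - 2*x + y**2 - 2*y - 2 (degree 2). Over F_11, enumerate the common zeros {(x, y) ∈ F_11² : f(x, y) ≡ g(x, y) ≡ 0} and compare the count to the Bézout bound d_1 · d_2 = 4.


Common zeros: {(5, 8)}; count = 1; Bézout bound = 4.

deg(f) = 2, deg(g) = 2, so Bézout bound = 4.
Scan x ∈ F_11. For each x, list the y ∈ F_11 with f(x, y) ≡ 0 and those with g(x, y) ≡ 0 (mod 11); the common zeros in that column are the intersection.
  x = 0: f ≡ 0 at y ∈ {2, 3}; g ≡ 0 at y ∈ {6, 7}; common: ∅.
  x = 1: f ≡ 0 at y ∈ ∅; g ≡ 0 at y ∈ ∅; common: ∅.
  x = 2: f ≡ 0 at y ∈ ∅; g ≡ 0 at y ∈ {1, 8}; common: ∅.
  x = 3: f ≡ 0 at y ∈ {0, 2}; g ≡ 0 at y ∈ ∅; common: ∅.
  x = 4: f ≡ 0 at y ∈ ∅; g ≡ 0 at y ∈ ∅; common: ∅.
  x = 5: f ≡ 0 at y ∈ {3, 8}; g ≡ 0 at y ∈ {6, 8}; common: {8}.
  x = 6: f ≡ 0 at y ∈ ∅; g ≡ 0 at y ∈ {5, 7}; common: ∅.
  x = 7: f ≡ 0 at y ∈ {0, 9}; g ≡ 0 at y ∈ ∅; common: ∅.
  x = 8: f ≡ 0 at y ∈ ∅; g ≡ 0 at y ∈ ∅; common: ∅.
  x = 9: f ≡ 0 at y ∈ ∅; g ≡ 0 at y ∈ {1, 5}; common: ∅.
  x = 10: f ≡ 0 at y ∈ {8, 9}; g ≡ 0 at y ∈ ∅; common: ∅.
Collecting: common zeros = {(5, 8)}, so the count is 1.
Comparison with the Bézout bound: 1 ≤ 4 = deg(f)·deg(g), as expected for curves with no common component (the affine F_11-count falls short of the bound because intersections may lie at infinity, over extension fields, or carry multiplicity).


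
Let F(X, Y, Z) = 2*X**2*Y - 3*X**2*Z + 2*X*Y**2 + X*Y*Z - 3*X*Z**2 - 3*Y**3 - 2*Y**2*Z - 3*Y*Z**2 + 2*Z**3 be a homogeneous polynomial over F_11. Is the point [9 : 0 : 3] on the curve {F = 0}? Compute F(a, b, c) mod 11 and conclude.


F(9,0,3) ≡ 6 (mod 11); P is NOT on the curve.

Evaluate F(9, 0, 3) term-by-term (mod 11).
  2*X**2*Y ↦ 2·81·0·1 = 0
  -3*X**2*Z ↦ -3·81·1·3 = -729
  2*X*Y**2 ↦ 2·9·0·1 = 0
  X*Y*Z ↦ 1·9·0·3 = 0
  -3*X*Z**2 ↦ -3·9·1·9 = -243
  -3*Y**3 ↦ -3·1·0·1 = 0
  -2*Y**2*Z ↦ -2·1·0·3 = 0
  -3*Y*Z**2 ↦ -3·1·0·9 = 0
  2*Z**3 ↦ 2·1·1·27 = 54
Sum: F(9, 0, 3) = (0) + (-729) + (0) + (0) + (-243) + (0) + (0) + (0) + (54) = -918.
Reducing mod 11: -918 ≡ 6 (mod 11).
Since F(a, b, c) ≡ 6 ≠ 0 (mod 11), P does NOT lie on the curve.


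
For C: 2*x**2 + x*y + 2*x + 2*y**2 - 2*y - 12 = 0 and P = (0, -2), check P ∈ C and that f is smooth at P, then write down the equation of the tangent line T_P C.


Tangent line at P: -10*y - 20 = 0.

Step 1: f(0, -2) = 0, so P lies on C.
Step 2: partial derivatives
  f_x(x, y) = 4*x + y + 2, f_y(x, y) = x + 4*y - 2.
  f_x(P) = 0, f_y(P) = -10 (gradient nonzero, so P is smooth).
Step 3: tangent line at P: 0·(x − 0) + -10·(y − -2) = 0.
Expanding: -10*y - 20 = 0.


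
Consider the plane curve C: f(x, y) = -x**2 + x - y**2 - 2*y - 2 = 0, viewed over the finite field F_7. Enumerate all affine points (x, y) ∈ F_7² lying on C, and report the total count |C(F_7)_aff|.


Affine F_7-points: {(2, 1), (2, 4), (3, 6), (4, 0), (4, 5), (5, 6), (6, 1), (6, 4)}; count = 8.

For each of the 49 pairs (x, y) ∈ F_7², evaluate f(x, y) mod 7. Record the zeros.
  x = 0: [0↦5, 1↦2, 2↦4, 3↦4, 4↦2, 5↦5, 6↦6]  zeros at y ∈ ∅
  x = 1: [0↦5, 1↦2, 2↦4, 3↦4, 4↦2, 5↦5, 6↦6]  zeros at y ∈ ∅
  x = 2: [0↦3, 1↦0, 2↦2, 3↦2, 4↦0, 5↦3, 6↦4]  zeros at y ∈ {1, 4}
  x = 3: [0↦6, 1↦3, 2↦5, 3↦5, 4↦3, 5↦6, 6↦0]  zeros at y ∈ {6}
  x = 4: [0↦0, 1↦4, 2↦6, 3↦6, 4↦4, 5↦0, 6↦1]  zeros at y ∈ {0, 5}
  x = 5: [0↦6, 1↦3, 2↦5, 3↦5, 4↦3, 5↦6, 6↦0]  zeros at y ∈ {6}
  x = 6: [0↦3, 1↦0, 2↦2, 3↦2, 4↦0, 5↦3, 6↦4]  zeros at y ∈ {1, 4}
Collecting zeros: affine points = {(2, 1), (2, 4), (3, 6), (4, 0), (4, 5), (5, 6), (6, 1), (6, 4)}.
Total count |C(F_7)_aff| = 8.


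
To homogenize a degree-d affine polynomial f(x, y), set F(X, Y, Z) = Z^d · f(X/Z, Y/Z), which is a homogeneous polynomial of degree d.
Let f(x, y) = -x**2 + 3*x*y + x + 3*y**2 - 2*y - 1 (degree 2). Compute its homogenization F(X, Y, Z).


F(X, Y, Z) = -X**2 + 3*X*Y + X*Z + 3*Y**2 - 2*Y*Z - Z**2

deg(f) = 2.
Substitute x = X/Z, y = Y/Z into f, then multiply by Z^2.
  monomial -1·x^2·y^0 ↦ -1·X^2·Y^0·Z^0.
  monomial 3·x^1·y^1 ↦ 3·X^1·Y^1·Z^0.
  monomial 1·x^1·y^0 ↦ 1·X^1·Y^0·Z^1.
  monomial 3·x^0·y^2 ↦ 3·X^0·Y^2·Z^0.
  monomial -2·x^0·y^1 ↦ -2·X^0·Y^1·Z^1.
  monomial -1·x^0·y^0 ↦ -1·X^0·Y^0·Z^2.
Collecting: F(X, Y, Z) = -X**2 + 3*X*Y + X*Z + 3*Y**2 - 2*Y*Z - Z**2.


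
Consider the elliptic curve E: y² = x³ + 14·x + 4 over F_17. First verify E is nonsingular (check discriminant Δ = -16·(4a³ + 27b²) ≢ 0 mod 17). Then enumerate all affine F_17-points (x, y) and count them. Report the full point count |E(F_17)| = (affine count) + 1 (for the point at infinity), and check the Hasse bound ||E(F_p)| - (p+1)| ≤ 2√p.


Affine points = {(0, 2), (0, 15), (1, 6), (1, 11), (6, 7), (6, 10), (8, 4), (8, 13), (9, 3), (9, 14), (12, 8), (12, 9), (15, 6), (15, 11)}; affine count = 14; |E(F_17)| = 15.

Discriminant check: Δ ∝ 4a³ + 27b² = 4·14³ + 27·4² = 4·2744 + 27·16 ≡ 1 (mod 17). Nonzero ⇒ E is nonsingular.
For each x ∈ F_17, compute rhs = x³ + 14·x + 4 mod 17, then count y ∈ F_17 with y² ≡ rhs.
  x = 0: rhs = 4, matching y values: 2, 15 (2 points).
  x = 1: rhs = 2, matching y values: 6, 11 (2 points).
  x = 2: rhs = 6, matching y values: none (0 points).
  x = 3: rhs = 5, matching y values: none (0 points).
  x = 4: rhs = 5, matching y values: none (0 points).
  x = 5: rhs = 12, matching y values: none (0 points).
  x = 6: rhs = 15, matching y values: 7, 10 (2 points).
  x = 7: rhs = 3, matching y values: none (0 points).
  x = 8: rhs = 16, matching y values: 4, 13 (2 points).
  x = 9: rhs = 9, matching y values: 3, 14 (2 points).
  x = 10: rhs = 5, matching y values: none (0 points).
  x = 11: rhs = 10, matching y values: none (0 points).
  x = 12: rhs = 13, matching y values: 8, 9 (2 points).
  x = 13: rhs = 3, matching y values: none (0 points).
  x = 14: rhs = 3, matching y values: none (0 points).
  x = 15: rhs = 2, matching y values: 6, 11 (2 points).
  x = 16: rhs = 6, matching y values: none (0 points).
Total affine count: 14.
Full point count |E(F_17)| = 14 + 1 = 15.
Hasse bound: |15 − (17+1)| = |-3| = 3 ≤ 2√17 ≈ 8.2462 ✓.


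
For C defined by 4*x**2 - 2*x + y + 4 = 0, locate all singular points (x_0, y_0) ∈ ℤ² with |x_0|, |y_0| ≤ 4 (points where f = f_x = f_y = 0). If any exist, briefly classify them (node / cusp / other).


No singular points in the scanned grid; C is smooth there.

Compute partial derivatives:
  f_x = 8*x - 2.
  f_y = 1.
f_y = 1 is a nonzero constant, so f_y never vanishes: no point (x, y) can satisfy f = f_x = f_y = 0. In particular no (x, y) ∈ {−4, ..., 4}² is singular; the curve is smooth.
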